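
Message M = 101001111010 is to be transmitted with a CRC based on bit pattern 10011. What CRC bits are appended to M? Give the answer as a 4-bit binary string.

Append 4 zeros: 1010011110100000. Divide by 10011 (XOR where the leading bit is 1):
  pos 0: 10100 XOR 10011 = 00111
  pos 2: 11111 XOR 10011 = 01100
  pos 3: 11001 XOR 10011 = 01010
  pos 4: 10101 XOR 10011 = 00110
  pos 6: 11001 XOR 10011 = 01010
  pos 7: 10100 XOR 10011 = 00111
  pos 9: 11100 XOR 10011 = 01111
  pos 10: 11110 XOR 10011 = 01101
  pos 11: 11010 XOR 10011 = 01001
Remainder (last 4 bits) = 1001. This is the CRC / FCS.

1001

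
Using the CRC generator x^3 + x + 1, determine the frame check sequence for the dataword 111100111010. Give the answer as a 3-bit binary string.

Append 3 zeros: 111100111010000. Divide by 1011 (XOR where the leading bit is 1):
  pos 0: 1111 XOR 1011 = 0100
  pos 1: 1000 XOR 1011 = 0011
  pos 3: 1101 XOR 1011 = 0110
  pos 4: 1101 XOR 1011 = 0110
  pos 5: 1101 XOR 1011 = 0110
  pos 6: 1100 XOR 1011 = 0111
  pos 7: 1111 XOR 1011 = 0100
  pos 8: 1000 XOR 1011 = 0011
  pos 10: 1100 XOR 1011 = 0111
  pos 11: 1110 XOR 1011 = 0101
Remainder (last 3 bits) = 101. This is the CRC / FCS.

101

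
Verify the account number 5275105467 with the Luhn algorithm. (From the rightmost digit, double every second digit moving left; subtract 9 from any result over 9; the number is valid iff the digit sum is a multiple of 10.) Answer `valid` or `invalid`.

From the right, keep odd positions and double even positions (subtract 9 from any doubled value over 9):
  doubled (positions 2,4,...): 3 1 2 5 1 → sum 12
  kept (positions 1,3,...): 7 4 0 5 2 → sum 18
Total = 30.
30 mod 10 = 0, so the number is valid.

valid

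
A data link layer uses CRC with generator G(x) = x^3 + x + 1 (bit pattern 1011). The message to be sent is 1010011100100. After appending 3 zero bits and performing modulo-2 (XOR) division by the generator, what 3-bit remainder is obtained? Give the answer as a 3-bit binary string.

101

Append 3 zeros: 1010011100100000. Divide by 1011 (XOR where the leading bit is 1):
  pos 0: 1010 XOR 1011 = 0001
  pos 3: 1011 XOR 1011 = 0000
  pos 7: 1001 XOR 1011 = 0010
  pos 9: 1000 XOR 1011 = 0011
  pos 11: 1100 XOR 1011 = 0111
  pos 12: 1110 XOR 1011 = 0101
Remainder (last 3 bits) = 101. This is the CRC / FCS.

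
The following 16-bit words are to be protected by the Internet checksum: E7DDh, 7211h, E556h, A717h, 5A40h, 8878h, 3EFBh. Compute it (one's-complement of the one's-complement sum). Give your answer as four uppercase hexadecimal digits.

One's-complement addition (fold any carry out of bit 15 back into bit 0):
  0xE7DD + 0x7211 = 0x159EE → wrap carry → 0x59EF
  0x59EF + 0xE556 = 0x13F45 → wrap carry → 0x3F46
  0x3F46 + 0xA717 = 0x0E65D
  0xE65D + 0x5A40 = 0x1409D → wrap carry → 0x409E
  0x409E + 0x8878 = 0x0C916
  0xC916 + 0x3EFB = 0x10811 → wrap carry → 0x0812
One's-complement sum = 0x0812.
Checksum = ~0x0812 & 0xFFFF = 0xF7ED.

F7ED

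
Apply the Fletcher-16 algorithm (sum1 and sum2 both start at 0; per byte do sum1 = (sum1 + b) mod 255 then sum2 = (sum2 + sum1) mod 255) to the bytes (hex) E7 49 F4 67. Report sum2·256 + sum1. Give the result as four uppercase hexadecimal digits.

CC8D

Running sums (mod 255):
  after byte 0 (E7): sum1=231, sum2=231
  after byte 1 (49): sum1=49, sum2=25
  after byte 2 (F4): sum1=38, sum2=63
  after byte 3 (67): sum1=141, sum2=204
Checksum = sum2·256 + sum1 = 204·256 + 141 = 52365 = 0xCC8D.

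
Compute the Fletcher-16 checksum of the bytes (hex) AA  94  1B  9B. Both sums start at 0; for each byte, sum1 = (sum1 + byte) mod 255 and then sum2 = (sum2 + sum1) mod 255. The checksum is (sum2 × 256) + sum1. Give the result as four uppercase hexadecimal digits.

Running sums (mod 255):
  after byte 0 (AA): sum1=170, sum2=170
  after byte 1 (94): sum1=63, sum2=233
  after byte 2 (1B): sum1=90, sum2=68
  after byte 3 (9B): sum1=245, sum2=58
Checksum = sum2·256 + sum1 = 58·256 + 245 = 15093 = 0x3AF5.

3AF5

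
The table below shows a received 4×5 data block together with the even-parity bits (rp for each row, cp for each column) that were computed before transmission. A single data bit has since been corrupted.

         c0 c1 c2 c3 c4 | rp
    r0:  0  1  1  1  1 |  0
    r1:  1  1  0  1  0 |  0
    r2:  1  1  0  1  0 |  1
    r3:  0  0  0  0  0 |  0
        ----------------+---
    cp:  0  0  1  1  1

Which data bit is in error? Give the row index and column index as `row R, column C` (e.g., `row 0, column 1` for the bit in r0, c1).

Recompute each row's even parity and compare to rp:
  r0: data parity 0, sent rp 0 → ok
  r1: data parity 1, sent rp 0 → mismatch
  r2: data parity 1, sent rp 1 → ok
  r3: data parity 0, sent rp 0 → ok
Recompute each column's even parity and compare to cp:
  c0: data parity 0, sent cp 0 → ok
  c1: data parity 1, sent cp 0 → mismatch
  c2: data parity 1, sent cp 1 → ok
  c3: data parity 1, sent cp 1 → ok
  c4: data parity 1, sent cp 1 → ok
Exactly one row (r1) and one column (c1) fail → the flipped bit is at their intersection.

row 1, column 1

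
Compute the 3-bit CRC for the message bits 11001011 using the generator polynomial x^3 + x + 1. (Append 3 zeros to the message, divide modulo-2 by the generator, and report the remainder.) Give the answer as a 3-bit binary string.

111

Append 3 zeros: 11001011000. Divide by 1011 (XOR where the leading bit is 1):
  pos 0: 1100 XOR 1011 = 0111
  pos 1: 1111 XOR 1011 = 0100
  pos 2: 1000 XOR 1011 = 0011
  pos 4: 1111 XOR 1011 = 0100
  pos 5: 1000 XOR 1011 = 0011
  pos 7: 1100 XOR 1011 = 0111
Remainder (last 3 bits) = 111. This is the CRC / FCS.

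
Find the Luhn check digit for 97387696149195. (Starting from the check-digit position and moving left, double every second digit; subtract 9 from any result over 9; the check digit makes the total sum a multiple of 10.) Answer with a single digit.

4

Partial digits right→left: 5 9 1 9 4 1 6 9 6 7 8 3 7 9
Double every second digit counting from the check-digit position (so the 1st, 3rd, 5th, ... of the partial from the right).
  doubled (with −9 where >9): 1 2 8 3 3 7 5 → sum 29
  kept as-is: 9 9 1 9 7 3 9 → sum 47
Total = 29 + 47 = 76.
Check digit = (10 − (76 mod 10)) mod 10 = 4.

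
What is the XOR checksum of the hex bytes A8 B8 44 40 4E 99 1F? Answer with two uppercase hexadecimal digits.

XOR the bytes together:
  start with 0xA8
  0xA8 ⊕ 0xB8 = 0x10
  0x10 ⊕ 0x44 = 0x54
  0x54 ⊕ 0x40 = 0x14
  0x14 ⊕ 0x4E = 0x5A
  0x5A ⊕ 0x99 = 0xC3
  0xC3 ⊕ 0x1F = 0xDC

DC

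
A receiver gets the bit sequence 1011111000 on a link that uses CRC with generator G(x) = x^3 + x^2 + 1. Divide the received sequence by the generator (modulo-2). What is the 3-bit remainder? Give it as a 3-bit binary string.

010

Modulo-2 division of 1011111000 by 1101:
  pos 0: 1011 XOR 1101 = 0110
  pos 1: 1101 XOR 1101 = 0000
  pos 5: 1100 XOR 1101 = 0001
Remainder = 010 (nonzero — an error is detected).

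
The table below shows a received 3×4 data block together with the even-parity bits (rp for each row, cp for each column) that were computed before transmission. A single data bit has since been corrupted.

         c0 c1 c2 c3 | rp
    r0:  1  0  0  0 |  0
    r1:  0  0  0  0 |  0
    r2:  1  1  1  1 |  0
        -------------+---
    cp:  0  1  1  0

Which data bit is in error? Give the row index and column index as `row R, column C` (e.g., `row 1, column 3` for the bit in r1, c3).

row 0, column 3

Recompute each row's even parity and compare to rp:
  r0: data parity 1, sent rp 0 → mismatch
  r1: data parity 0, sent rp 0 → ok
  r2: data parity 0, sent rp 0 → ok
Recompute each column's even parity and compare to cp:
  c0: data parity 0, sent cp 0 → ok
  c1: data parity 1, sent cp 1 → ok
  c2: data parity 1, sent cp 1 → ok
  c3: data parity 1, sent cp 0 → mismatch
Exactly one row (r0) and one column (c3) fail → the flipped bit is at their intersection.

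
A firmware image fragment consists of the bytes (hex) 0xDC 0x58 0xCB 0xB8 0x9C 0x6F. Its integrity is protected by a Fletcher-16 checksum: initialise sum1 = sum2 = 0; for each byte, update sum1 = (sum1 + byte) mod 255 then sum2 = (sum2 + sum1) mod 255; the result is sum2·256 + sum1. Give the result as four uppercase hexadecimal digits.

E8C5

Running sums (mod 255):
  after byte 0 (0xDC): sum1=220, sum2=220
  after byte 1 (0x58): sum1=53, sum2=18
  after byte 2 (0xCB): sum1=1, sum2=19
  after byte 3 (0xB8): sum1=185, sum2=204
  after byte 4 (0x9C): sum1=86, sum2=35
  after byte 5 (0x6F): sum1=197, sum2=232
Checksum = sum2·256 + sum1 = 232·256 + 197 = 59589 = 0xE8C5.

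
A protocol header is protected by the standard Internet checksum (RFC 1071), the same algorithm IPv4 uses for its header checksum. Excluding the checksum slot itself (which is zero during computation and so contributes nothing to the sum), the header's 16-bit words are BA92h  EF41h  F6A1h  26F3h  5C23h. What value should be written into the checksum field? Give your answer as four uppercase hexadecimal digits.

One's-complement addition (fold any carry out of bit 15 back into bit 0):
  0xBA92 + 0xEF41 = 0x1A9D3 → wrap carry → 0xA9D4
  0xA9D4 + 0xF6A1 = 0x1A075 → wrap carry → 0xA076
  0xA076 + 0x26F3 = 0x0C769
  0xC769 + 0x5C23 = 0x1238C → wrap carry → 0x238D
One's-complement sum = 0x238D.
Checksum = ~0x238D & 0xFFFF = 0xDC72.

DC72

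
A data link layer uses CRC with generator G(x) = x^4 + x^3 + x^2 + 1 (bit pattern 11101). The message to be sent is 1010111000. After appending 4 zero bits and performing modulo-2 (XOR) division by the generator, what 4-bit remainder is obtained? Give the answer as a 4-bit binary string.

0100

Append 4 zeros: 10101110000000. Divide by 11101 (XOR where the leading bit is 1):
  pos 0: 10101 XOR 11101 = 01000
  pos 1: 10001 XOR 11101 = 01100
  pos 2: 11001 XOR 11101 = 00100
  pos 4: 10000 XOR 11101 = 01101
  pos 5: 11010 XOR 11101 = 00111
  pos 7: 11100 XOR 11101 = 00001
Remainder (last 4 bits) = 0100. This is the CRC / FCS.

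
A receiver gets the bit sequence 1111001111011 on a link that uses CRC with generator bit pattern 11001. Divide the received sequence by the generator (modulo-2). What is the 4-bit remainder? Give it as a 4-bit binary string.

0111

Modulo-2 division of 1111001111011 by 11001:
  pos 0: 11110 XOR 11001 = 00111
  pos 2: 11101 XOR 11001 = 00100
  pos 4: 10011 XOR 11001 = 01010
  pos 5: 10101 XOR 11001 = 01100
  pos 6: 11000 XOR 11001 = 00001
Remainder = 0111 (nonzero — an error is detected).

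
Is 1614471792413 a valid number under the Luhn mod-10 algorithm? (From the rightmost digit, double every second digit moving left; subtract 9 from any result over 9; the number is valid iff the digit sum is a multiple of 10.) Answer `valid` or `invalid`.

From the right, keep odd positions and double even positions (subtract 9 from any doubled value over 9):
  doubled (positions 2,4,...): 2 4 5 5 8 3 → sum 27
  kept (positions 1,3,...): 3 4 9 1 4 1 1 → sum 23
Total = 50.
50 mod 10 = 0, so the number is valid.

valid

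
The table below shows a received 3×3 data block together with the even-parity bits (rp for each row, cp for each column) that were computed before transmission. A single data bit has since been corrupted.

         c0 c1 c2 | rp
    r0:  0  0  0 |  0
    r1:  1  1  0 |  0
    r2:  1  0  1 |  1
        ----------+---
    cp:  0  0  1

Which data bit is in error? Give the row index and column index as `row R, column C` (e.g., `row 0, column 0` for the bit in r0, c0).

Recompute each row's even parity and compare to rp:
  r0: data parity 0, sent rp 0 → ok
  r1: data parity 0, sent rp 0 → ok
  r2: data parity 0, sent rp 1 → mismatch
Recompute each column's even parity and compare to cp:
  c0: data parity 0, sent cp 0 → ok
  c1: data parity 1, sent cp 0 → mismatch
  c2: data parity 1, sent cp 1 → ok
Exactly one row (r2) and one column (c1) fail → the flipped bit is at their intersection.

row 2, column 1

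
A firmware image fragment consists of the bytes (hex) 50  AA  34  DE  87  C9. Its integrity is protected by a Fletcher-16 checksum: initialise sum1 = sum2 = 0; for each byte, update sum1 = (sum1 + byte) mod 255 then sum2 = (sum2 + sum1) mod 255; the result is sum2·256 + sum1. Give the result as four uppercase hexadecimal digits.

Running sums (mod 255):
  after byte 0 (50): sum1=80, sum2=80
  after byte 1 (AA): sum1=250, sum2=75
  after byte 2 (34): sum1=47, sum2=122
  after byte 3 (DE): sum1=14, sum2=136
  after byte 4 (87): sum1=149, sum2=30
  after byte 5 (C9): sum1=95, sum2=125
Checksum = sum2·256 + sum1 = 125·256 + 95 = 32095 = 0x7D5F.

7D5F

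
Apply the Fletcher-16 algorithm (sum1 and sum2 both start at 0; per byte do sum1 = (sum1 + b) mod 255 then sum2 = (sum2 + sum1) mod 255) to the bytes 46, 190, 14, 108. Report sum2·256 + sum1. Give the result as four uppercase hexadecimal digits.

Running sums (mod 255):
  after byte 0 (46): sum1=46, sum2=46
  after byte 1 (190): sum1=236, sum2=27
  after byte 2 (14): sum1=250, sum2=22
  after byte 3 (108): sum1=103, sum2=125
Checksum = sum2·256 + sum1 = 125·256 + 103 = 32103 = 0x7D67.

7D67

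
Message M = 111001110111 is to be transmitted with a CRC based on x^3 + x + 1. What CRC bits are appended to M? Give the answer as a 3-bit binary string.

110

Append 3 zeros: 111001110111000. Divide by 1011 (XOR where the leading bit is 1):
  pos 0: 1110 XOR 1011 = 0101
  pos 1: 1010 XOR 1011 = 0001
  pos 4: 1111 XOR 1011 = 0100
  pos 5: 1000 XOR 1011 = 0011
  pos 7: 1111 XOR 1011 = 0100
  pos 8: 1001 XOR 1011 = 0010
  pos 10: 1000 XOR 1011 = 0011
Remainder (last 3 bits) = 110. This is the CRC / FCS.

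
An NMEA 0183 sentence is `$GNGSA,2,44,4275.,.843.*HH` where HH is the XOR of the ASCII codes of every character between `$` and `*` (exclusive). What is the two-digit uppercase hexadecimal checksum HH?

7B

XOR the ASCII codes of the payload characters:
  'G' = 0x47 → acc = 0x47
  'N' = 0x4E → acc = 0x09
  'G' = 0x47 → acc = 0x4E
  'S' = 0x53 → acc = 0x1D
  'A' = 0x41 → acc = 0x5C
  ',' = 0x2C → acc = 0x70
  '2' = 0x32 → acc = 0x42
  ',' = 0x2C → acc = 0x6E
  '4' = 0x34 → acc = 0x5A
  '4' = 0x34 → acc = 0x6E
  ',' = 0x2C → acc = 0x42
  '4' = 0x34 → acc = 0x76
  '2' = 0x32 → acc = 0x44
  '7' = 0x37 → acc = 0x73
  '5' = 0x35 → acc = 0x46
  '.' = 0x2E → acc = 0x68
  ',' = 0x2C → acc = 0x44
  '.' = 0x2E → acc = 0x6A
  '8' = 0x38 → acc = 0x52
  '4' = 0x34 → acc = 0x66
  '3' = 0x33 → acc = 0x55
  '.' = 0x2E → acc = 0x7B
Checksum = 0x7B.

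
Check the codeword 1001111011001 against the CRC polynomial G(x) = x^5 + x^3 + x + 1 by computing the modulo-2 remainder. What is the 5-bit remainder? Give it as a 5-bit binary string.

00000

Modulo-2 division of 1001111011001 by 101011:
  pos 0: 100111 XOR 101011 = 001100
  pos 2: 110010 XOR 101011 = 011001
  pos 3: 110011 XOR 101011 = 011000
  pos 4: 110001 XOR 101011 = 011010
  pos 5: 110100 XOR 101011 = 011111
  pos 6: 111110 XOR 101011 = 010101
  pos 7: 101011 XOR 101011 = 000000
Remainder = 00000 (zero — the frame passes the CRC check).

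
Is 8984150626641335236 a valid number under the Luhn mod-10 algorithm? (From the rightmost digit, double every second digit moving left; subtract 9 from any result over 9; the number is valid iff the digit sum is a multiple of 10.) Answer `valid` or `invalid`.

invalid

From the right, keep odd positions and double even positions (subtract 9 from any doubled value over 9):
  doubled (positions 2,4,...): 6 1 6 8 3 3 1 8 9 → sum 45
  kept (positions 1,3,...): 6 2 3 1 6 2 0 1 8 8 → sum 37
Total = 82.
82 mod 10 = 2, so the number is invalid.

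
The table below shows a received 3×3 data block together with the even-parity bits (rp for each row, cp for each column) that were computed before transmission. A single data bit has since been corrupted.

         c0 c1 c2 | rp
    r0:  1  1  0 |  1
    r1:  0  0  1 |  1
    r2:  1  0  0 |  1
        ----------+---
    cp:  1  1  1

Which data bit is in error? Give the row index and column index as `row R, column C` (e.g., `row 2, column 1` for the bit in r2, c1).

row 0, column 0

Recompute each row's even parity and compare to rp:
  r0: data parity 0, sent rp 1 → mismatch
  r1: data parity 1, sent rp 1 → ok
  r2: data parity 1, sent rp 1 → ok
Recompute each column's even parity and compare to cp:
  c0: data parity 0, sent cp 1 → mismatch
  c1: data parity 1, sent cp 1 → ok
  c2: data parity 1, sent cp 1 → ok
Exactly one row (r0) and one column (c0) fail → the flipped bit is at their intersection.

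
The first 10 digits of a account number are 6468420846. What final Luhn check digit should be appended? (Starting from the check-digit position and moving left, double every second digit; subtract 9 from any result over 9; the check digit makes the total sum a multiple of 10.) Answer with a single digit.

1

Partial digits right→left: 6 4 8 0 2 4 8 6 4 6
Double every second digit counting from the check-digit position (so the 1st, 3rd, 5th, ... of the partial from the right).
  doubled (with −9 where >9): 3 7 4 7 8 → sum 29
  kept as-is: 4 0 4 6 6 → sum 20
Total = 29 + 20 = 49.
Check digit = (10 − (49 mod 10)) mod 10 = 1.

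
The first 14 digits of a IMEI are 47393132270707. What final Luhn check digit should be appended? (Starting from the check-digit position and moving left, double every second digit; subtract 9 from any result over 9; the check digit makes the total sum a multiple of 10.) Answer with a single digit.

0

Partial digits right→left: 7 0 7 0 7 2 2 3 1 3 9 3 7 4
Double every second digit counting from the check-digit position (so the 1st, 3rd, 5th, ... of the partial from the right).
  doubled (with −9 where >9): 5 5 5 4 2 9 5 → sum 35
  kept as-is: 0 0 2 3 3 3 4 → sum 15
Total = 35 + 15 = 50.
Check digit = (10 − (50 mod 10)) mod 10 = 0.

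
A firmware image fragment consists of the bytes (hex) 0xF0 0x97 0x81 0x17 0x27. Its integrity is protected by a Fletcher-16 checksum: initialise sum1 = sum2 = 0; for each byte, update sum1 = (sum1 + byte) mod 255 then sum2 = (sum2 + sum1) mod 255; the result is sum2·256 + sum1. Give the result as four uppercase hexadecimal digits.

Running sums (mod 255):
  after byte 0 (0xF0): sum1=240, sum2=240
  after byte 1 (0x97): sum1=136, sum2=121
  after byte 2 (0x81): sum1=10, sum2=131
  after byte 3 (0x17): sum1=33, sum2=164
  after byte 4 (0x27): sum1=72, sum2=236
Checksum = sum2·256 + sum1 = 236·256 + 72 = 60488 = 0xEC48.

EC48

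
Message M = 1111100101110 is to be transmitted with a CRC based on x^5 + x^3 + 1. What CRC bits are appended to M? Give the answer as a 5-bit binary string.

Append 5 zeros: 111110010111000000. Divide by 101001 (XOR where the leading bit is 1):
  pos 0: 111110 XOR 101001 = 010111
  pos 1: 101110 XOR 101001 = 000111
  pos 4: 111101 XOR 101001 = 010100
  pos 5: 101001 XOR 101001 = 000000
  pos 11: 100000 XOR 101001 = 001001
Remainder (last 5 bits) = 10010. This is the CRC / FCS.

10010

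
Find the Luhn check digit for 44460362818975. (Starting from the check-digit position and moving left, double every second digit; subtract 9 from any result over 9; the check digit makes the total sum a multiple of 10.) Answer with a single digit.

0

Partial digits right→left: 5 7 9 8 1 8 2 6 3 0 6 4 4 4
Double every second digit counting from the check-digit position (so the 1st, 3rd, 5th, ... of the partial from the right).
  doubled (with −9 where >9): 1 9 2 4 6 3 8 → sum 33
  kept as-is: 7 8 8 6 0 4 4 → sum 37
Total = 33 + 37 = 70.
Check digit = (10 − (70 mod 10)) mod 10 = 0.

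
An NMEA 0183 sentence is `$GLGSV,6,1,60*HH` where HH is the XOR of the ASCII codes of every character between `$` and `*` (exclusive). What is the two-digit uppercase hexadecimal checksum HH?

64

XOR the ASCII codes of the payload characters:
  'G' = 0x47 → acc = 0x47
  'L' = 0x4C → acc = 0x0B
  'G' = 0x47 → acc = 0x4C
  'S' = 0x53 → acc = 0x1F
  'V' = 0x56 → acc = 0x49
  ',' = 0x2C → acc = 0x65
  '6' = 0x36 → acc = 0x53
  ',' = 0x2C → acc = 0x7F
  '1' = 0x31 → acc = 0x4E
  ',' = 0x2C → acc = 0x62
  '6' = 0x36 → acc = 0x54
  '0' = 0x30 → acc = 0x64
Checksum = 0x64.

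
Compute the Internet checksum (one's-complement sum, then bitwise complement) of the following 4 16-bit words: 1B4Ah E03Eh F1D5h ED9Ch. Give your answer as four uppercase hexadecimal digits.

One's-complement addition (fold any carry out of bit 15 back into bit 0):
  0x1B4A + 0xE03E = 0x0FB88
  0xFB88 + 0xF1D5 = 0x1ED5D → wrap carry → 0xED5E
  0xED5E + 0xED9C = 0x1DAFA → wrap carry → 0xDAFB
One's-complement sum = 0xDAFB.
Checksum = ~0xDAFB & 0xFFFF = 0x2504.

2504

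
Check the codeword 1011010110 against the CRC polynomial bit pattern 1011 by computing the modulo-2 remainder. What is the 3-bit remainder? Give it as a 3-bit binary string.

Modulo-2 division of 1011010110 by 1011:
  pos 0: 1011 XOR 1011 = 0000
  pos 5: 1011 XOR 1011 = 0000
Remainder = 000 (zero — the frame passes the CRC check).

000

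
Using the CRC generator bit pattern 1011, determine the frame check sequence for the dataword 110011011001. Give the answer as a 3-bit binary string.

100

Append 3 zeros: 110011011001000. Divide by 1011 (XOR where the leading bit is 1):
  pos 0: 1100 XOR 1011 = 0111
  pos 1: 1111 XOR 1011 = 0100
  pos 2: 1001 XOR 1011 = 0010
  pos 4: 1001 XOR 1011 = 0010
  pos 6: 1010 XOR 1011 = 0001
  pos 9: 1010 XOR 1011 = 0001
Remainder (last 3 bits) = 100. This is the CRC / FCS.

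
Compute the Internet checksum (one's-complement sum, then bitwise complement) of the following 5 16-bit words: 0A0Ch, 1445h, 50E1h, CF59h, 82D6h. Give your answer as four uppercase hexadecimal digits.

3E9D

One's-complement addition (fold any carry out of bit 15 back into bit 0):
  0x0A0C + 0x1445 = 0x01E51
  0x1E51 + 0x50E1 = 0x06F32
  0x6F32 + 0xCF59 = 0x13E8B → wrap carry → 0x3E8C
  0x3E8C + 0x82D6 = 0x0C162
One's-complement sum = 0xC162.
Checksum = ~0xC162 & 0xFFFF = 0x3E9D.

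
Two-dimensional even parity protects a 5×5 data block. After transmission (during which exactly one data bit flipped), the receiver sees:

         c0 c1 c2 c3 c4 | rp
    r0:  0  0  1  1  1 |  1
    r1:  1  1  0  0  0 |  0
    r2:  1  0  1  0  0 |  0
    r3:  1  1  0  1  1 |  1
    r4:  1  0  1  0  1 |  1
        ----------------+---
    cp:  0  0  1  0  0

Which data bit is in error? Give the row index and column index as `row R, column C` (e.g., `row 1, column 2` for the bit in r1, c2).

Recompute each row's even parity and compare to rp:
  r0: data parity 1, sent rp 1 → ok
  r1: data parity 0, sent rp 0 → ok
  r2: data parity 0, sent rp 0 → ok
  r3: data parity 0, sent rp 1 → mismatch
  r4: data parity 1, sent rp 1 → ok
Recompute each column's even parity and compare to cp:
  c0: data parity 0, sent cp 0 → ok
  c1: data parity 0, sent cp 0 → ok
  c2: data parity 1, sent cp 1 → ok
  c3: data parity 0, sent cp 0 → ok
  c4: data parity 1, sent cp 0 → mismatch
Exactly one row (r3) and one column (c4) fail → the flipped bit is at their intersection.

row 3, column 4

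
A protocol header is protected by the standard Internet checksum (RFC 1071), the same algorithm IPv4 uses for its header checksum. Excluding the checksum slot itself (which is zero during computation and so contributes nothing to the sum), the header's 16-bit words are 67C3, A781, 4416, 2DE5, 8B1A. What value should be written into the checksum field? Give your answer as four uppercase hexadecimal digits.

F3A4

One's-complement addition (fold any carry out of bit 15 back into bit 0):
  0x67C3 + 0xA781 = 0x10F44 → wrap carry → 0x0F45
  0x0F45 + 0x4416 = 0x0535B
  0x535B + 0x2DE5 = 0x08140
  0x8140 + 0x8B1A = 0x10C5A → wrap carry → 0x0C5B
One's-complement sum = 0x0C5B.
Checksum = ~0x0C5B & 0xFFFF = 0xF3A4.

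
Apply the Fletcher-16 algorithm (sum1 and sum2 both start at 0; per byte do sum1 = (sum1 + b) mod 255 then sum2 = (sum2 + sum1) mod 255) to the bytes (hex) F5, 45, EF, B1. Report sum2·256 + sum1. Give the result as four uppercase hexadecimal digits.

39DC

Running sums (mod 255):
  after byte 0 (F5): sum1=245, sum2=245
  after byte 1 (45): sum1=59, sum2=49
  after byte 2 (EF): sum1=43, sum2=92
  after byte 3 (B1): sum1=220, sum2=57
Checksum = sum2·256 + sum1 = 57·256 + 220 = 14812 = 0x39DC.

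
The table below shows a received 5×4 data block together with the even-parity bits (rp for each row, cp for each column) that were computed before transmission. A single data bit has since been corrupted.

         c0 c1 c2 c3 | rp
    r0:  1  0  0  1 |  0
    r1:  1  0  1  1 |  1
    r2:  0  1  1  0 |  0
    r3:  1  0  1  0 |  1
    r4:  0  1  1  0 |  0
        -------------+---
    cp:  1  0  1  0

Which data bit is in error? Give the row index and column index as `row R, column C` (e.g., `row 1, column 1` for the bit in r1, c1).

row 3, column 2

Recompute each row's even parity and compare to rp:
  r0: data parity 0, sent rp 0 → ok
  r1: data parity 1, sent rp 1 → ok
  r2: data parity 0, sent rp 0 → ok
  r3: data parity 0, sent rp 1 → mismatch
  r4: data parity 0, sent rp 0 → ok
Recompute each column's even parity and compare to cp:
  c0: data parity 1, sent cp 1 → ok
  c1: data parity 0, sent cp 0 → ok
  c2: data parity 0, sent cp 1 → mismatch
  c3: data parity 0, sent cp 0 → ok
Exactly one row (r3) and one column (c2) fail → the flipped bit is at their intersection.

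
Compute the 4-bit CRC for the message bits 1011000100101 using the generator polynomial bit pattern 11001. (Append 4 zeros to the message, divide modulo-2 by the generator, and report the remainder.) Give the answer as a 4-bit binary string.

Append 4 zeros: 10110001001010000. Divide by 11001 (XOR where the leading bit is 1):
  pos 0: 10110 XOR 11001 = 01111
  pos 1: 11110 XOR 11001 = 00111
  pos 3: 11101 XOR 11001 = 00100
  pos 5: 10000 XOR 11001 = 01001
  pos 6: 10011 XOR 11001 = 01010
  pos 7: 10100 XOR 11001 = 01101
  pos 8: 11011 XOR 11001 = 00010
  pos 11: 10000 XOR 11001 = 01001
  pos 12: 10010 XOR 11001 = 01011
Remainder (last 4 bits) = 1011. This is the CRC / FCS.

1011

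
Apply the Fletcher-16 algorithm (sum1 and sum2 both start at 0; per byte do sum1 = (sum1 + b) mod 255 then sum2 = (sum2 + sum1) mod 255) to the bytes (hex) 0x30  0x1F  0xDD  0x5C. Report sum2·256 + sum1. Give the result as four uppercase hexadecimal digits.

3689

Running sums (mod 255):
  after byte 0 (0x30): sum1=48, sum2=48
  after byte 1 (0x1F): sum1=79, sum2=127
  after byte 2 (0xDD): sum1=45, sum2=172
  after byte 3 (0x5C): sum1=137, sum2=54
Checksum = sum2·256 + sum1 = 54·256 + 137 = 13961 = 0x3689.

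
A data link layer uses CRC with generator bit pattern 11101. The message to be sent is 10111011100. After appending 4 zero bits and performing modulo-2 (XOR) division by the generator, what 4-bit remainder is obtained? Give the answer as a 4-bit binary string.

1110

Append 4 zeros: 101110111000000. Divide by 11101 (XOR where the leading bit is 1):
  pos 0: 10111 XOR 11101 = 01010
  pos 1: 10100 XOR 11101 = 01001
  pos 2: 10011 XOR 11101 = 01110
  pos 3: 11101 XOR 11101 = 00000
  pos 8: 10000 XOR 11101 = 01101
  pos 9: 11010 XOR 11101 = 00111
Remainder (last 4 bits) = 1110. This is the CRC / FCS.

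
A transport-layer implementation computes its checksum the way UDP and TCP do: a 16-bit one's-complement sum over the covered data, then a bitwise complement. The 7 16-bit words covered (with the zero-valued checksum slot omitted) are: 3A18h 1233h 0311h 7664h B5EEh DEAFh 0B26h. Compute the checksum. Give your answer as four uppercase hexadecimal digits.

9A7A

One's-complement addition (fold any carry out of bit 15 back into bit 0):
  0x3A18 + 0x1233 = 0x04C4B
  0x4C4B + 0x0311 = 0x04F5C
  0x4F5C + 0x7664 = 0x0C5C0
  0xC5C0 + 0xB5EE = 0x17BAE → wrap carry → 0x7BAF
  0x7BAF + 0xDEAF = 0x15A5E → wrap carry → 0x5A5F
  0x5A5F + 0x0B26 = 0x06585
One's-complement sum = 0x6585.
Checksum = ~0x6585 & 0xFFFF = 0x9A7A.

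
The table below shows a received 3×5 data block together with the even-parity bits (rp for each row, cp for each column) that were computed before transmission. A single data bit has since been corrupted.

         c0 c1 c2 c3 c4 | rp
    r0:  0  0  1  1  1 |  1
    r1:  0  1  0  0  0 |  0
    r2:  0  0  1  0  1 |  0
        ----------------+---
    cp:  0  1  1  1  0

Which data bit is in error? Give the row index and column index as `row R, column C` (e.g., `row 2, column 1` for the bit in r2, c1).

Recompute each row's even parity and compare to rp:
  r0: data parity 1, sent rp 1 → ok
  r1: data parity 1, sent rp 0 → mismatch
  r2: data parity 0, sent rp 0 → ok
Recompute each column's even parity and compare to cp:
  c0: data parity 0, sent cp 0 → ok
  c1: data parity 1, sent cp 1 → ok
  c2: data parity 0, sent cp 1 → mismatch
  c3: data parity 1, sent cp 1 → ok
  c4: data parity 0, sent cp 0 → ok
Exactly one row (r1) and one column (c2) fail → the flipped bit is at their intersection.

row 1, column 2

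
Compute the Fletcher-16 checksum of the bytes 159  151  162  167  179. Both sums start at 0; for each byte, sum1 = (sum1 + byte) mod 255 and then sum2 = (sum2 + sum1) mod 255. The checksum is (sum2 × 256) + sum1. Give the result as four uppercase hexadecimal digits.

Running sums (mod 255):
  after byte 0 (159): sum1=159, sum2=159
  after byte 1 (151): sum1=55, sum2=214
  after byte 2 (162): sum1=217, sum2=176
  after byte 3 (167): sum1=129, sum2=50
  after byte 4 (179): sum1=53, sum2=103
Checksum = sum2·256 + sum1 = 103·256 + 53 = 26421 = 0x6735.

6735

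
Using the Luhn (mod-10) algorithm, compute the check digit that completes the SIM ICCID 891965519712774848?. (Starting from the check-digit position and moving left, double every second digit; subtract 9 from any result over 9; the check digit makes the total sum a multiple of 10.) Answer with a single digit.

6

Partial digits right→left: 8 4 8 4 7 7 2 1 7 9 1 5 5 6 9 1 9 8
Double every second digit counting from the check-digit position (so the 1st, 3rd, 5th, ... of the partial from the right).
  doubled (with −9 where >9): 7 7 5 4 5 2 1 9 9 → sum 49
  kept as-is: 4 4 7 1 9 5 6 1 8 → sum 45
Total = 49 + 45 = 94.
Check digit = (10 − (94 mod 10)) mod 10 = 6.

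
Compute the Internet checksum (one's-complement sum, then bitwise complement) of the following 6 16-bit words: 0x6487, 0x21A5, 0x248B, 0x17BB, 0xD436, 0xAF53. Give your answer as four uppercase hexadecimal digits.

One's-complement addition (fold any carry out of bit 15 back into bit 0):
  0x6487 + 0x21A5 = 0x0862C
  0x862C + 0x248B = 0x0AAB7
  0xAAB7 + 0x17BB = 0x0C272
  0xC272 + 0xD436 = 0x196A8 → wrap carry → 0x96A9
  0x96A9 + 0xAF53 = 0x145FC → wrap carry → 0x45FD
One's-complement sum = 0x45FD.
Checksum = ~0x45FD & 0xFFFF = 0xBA02.

BA02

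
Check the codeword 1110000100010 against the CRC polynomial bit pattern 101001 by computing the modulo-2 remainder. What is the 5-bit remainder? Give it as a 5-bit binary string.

Modulo-2 division of 1110000100010 by 101001:
  pos 0: 111000 XOR 101001 = 010001
  pos 1: 100010 XOR 101001 = 001011
  pos 3: 101110 XOR 101001 = 000111
  pos 6: 111001 XOR 101001 = 010000
  pos 7: 100000 XOR 101001 = 001001
Remainder = 01001 (nonzero — an error is detected).

01001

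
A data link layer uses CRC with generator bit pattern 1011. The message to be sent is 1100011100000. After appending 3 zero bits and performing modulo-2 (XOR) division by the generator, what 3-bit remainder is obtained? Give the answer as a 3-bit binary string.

Append 3 zeros: 1100011100000000. Divide by 1011 (XOR where the leading bit is 1):
  pos 0: 1100 XOR 1011 = 0111
  pos 1: 1110 XOR 1011 = 0101
  pos 2: 1011 XOR 1011 = 0000
  pos 6: 1100 XOR 1011 = 0111
  pos 7: 1110 XOR 1011 = 0101
  pos 8: 1010 XOR 1011 = 0001
  pos 11: 1000 XOR 1011 = 0011
Remainder (last 3 bits) = 110. This is the CRC / FCS.

110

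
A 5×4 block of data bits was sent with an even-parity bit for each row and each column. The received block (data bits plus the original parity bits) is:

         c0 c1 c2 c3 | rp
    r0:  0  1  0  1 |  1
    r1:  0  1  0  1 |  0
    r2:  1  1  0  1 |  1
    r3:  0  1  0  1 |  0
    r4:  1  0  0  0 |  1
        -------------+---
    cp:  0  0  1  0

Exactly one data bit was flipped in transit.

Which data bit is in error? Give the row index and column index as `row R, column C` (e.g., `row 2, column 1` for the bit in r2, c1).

row 0, column 2

Recompute each row's even parity and compare to rp:
  r0: data parity 0, sent rp 1 → mismatch
  r1: data parity 0, sent rp 0 → ok
  r2: data parity 1, sent rp 1 → ok
  r3: data parity 0, sent rp 0 → ok
  r4: data parity 1, sent rp 1 → ok
Recompute each column's even parity and compare to cp:
  c0: data parity 0, sent cp 0 → ok
  c1: data parity 0, sent cp 0 → ok
  c2: data parity 0, sent cp 1 → mismatch
  c3: data parity 0, sent cp 0 → ok
Exactly one row (r0) and one column (c2) fail → the flipped bit is at their intersection.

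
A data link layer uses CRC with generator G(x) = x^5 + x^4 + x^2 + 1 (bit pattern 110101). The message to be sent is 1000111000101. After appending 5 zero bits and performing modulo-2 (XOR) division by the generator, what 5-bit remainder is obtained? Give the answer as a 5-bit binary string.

00101

Append 5 zeros: 100011100010100000. Divide by 110101 (XOR where the leading bit is 1):
  pos 0: 100011 XOR 110101 = 010110
  pos 1: 101101 XOR 110101 = 011000
  pos 2: 110000 XOR 110101 = 000101
  pos 5: 101001 XOR 110101 = 011100
  pos 6: 111000 XOR 110101 = 001101
  pos 8: 110110 XOR 110101 = 000011
  pos 12: 110000 XOR 110101 = 000101
Remainder (last 5 bits) = 00101. This is the CRC / FCS.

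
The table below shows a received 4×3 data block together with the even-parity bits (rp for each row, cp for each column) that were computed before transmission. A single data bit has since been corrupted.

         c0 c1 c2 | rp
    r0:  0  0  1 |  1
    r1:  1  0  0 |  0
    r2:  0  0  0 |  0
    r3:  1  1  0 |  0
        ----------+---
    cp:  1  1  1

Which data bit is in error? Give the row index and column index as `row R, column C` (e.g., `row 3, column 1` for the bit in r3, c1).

Recompute each row's even parity and compare to rp:
  r0: data parity 1, sent rp 1 → ok
  r1: data parity 1, sent rp 0 → mismatch
  r2: data parity 0, sent rp 0 → ok
  r3: data parity 0, sent rp 0 → ok
Recompute each column's even parity and compare to cp:
  c0: data parity 0, sent cp 1 → mismatch
  c1: data parity 1, sent cp 1 → ok
  c2: data parity 1, sent cp 1 → ok
Exactly one row (r1) and one column (c0) fail → the flipped bit is at their intersection.

row 1, column 0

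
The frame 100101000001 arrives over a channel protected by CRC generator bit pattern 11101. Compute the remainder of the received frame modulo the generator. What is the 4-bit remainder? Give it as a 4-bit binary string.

Modulo-2 division of 100101000001 by 11101:
  pos 0: 10010 XOR 11101 = 01111
  pos 1: 11111 XOR 11101 = 00010
  pos 4: 10000 XOR 11101 = 01101
  pos 5: 11010 XOR 11101 = 00111
  pos 7: 11101 XOR 11101 = 00000
Remainder = 0000 (zero — the frame passes the CRC check).

0000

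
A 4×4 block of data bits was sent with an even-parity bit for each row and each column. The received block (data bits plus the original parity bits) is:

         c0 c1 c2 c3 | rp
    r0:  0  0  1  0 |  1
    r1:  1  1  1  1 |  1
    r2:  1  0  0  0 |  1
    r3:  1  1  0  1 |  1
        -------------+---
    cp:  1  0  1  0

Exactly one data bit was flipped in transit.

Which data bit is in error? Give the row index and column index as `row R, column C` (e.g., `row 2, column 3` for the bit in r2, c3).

Recompute each row's even parity and compare to rp:
  r0: data parity 1, sent rp 1 → ok
  r1: data parity 0, sent rp 1 → mismatch
  r2: data parity 1, sent rp 1 → ok
  r3: data parity 1, sent rp 1 → ok
Recompute each column's even parity and compare to cp:
  c0: data parity 1, sent cp 1 → ok
  c1: data parity 0, sent cp 0 → ok
  c2: data parity 0, sent cp 1 → mismatch
  c3: data parity 0, sent cp 0 → ok
Exactly one row (r1) and one column (c2) fail → the flipped bit is at their intersection.

row 1, column 2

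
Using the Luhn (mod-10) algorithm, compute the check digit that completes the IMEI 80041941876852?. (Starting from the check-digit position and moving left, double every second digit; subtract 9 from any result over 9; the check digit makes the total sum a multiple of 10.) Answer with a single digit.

3

Partial digits right→left: 2 5 8 6 7 8 1 4 9 1 4 0 0 8
Double every second digit counting from the check-digit position (so the 1st, 3rd, 5th, ... of the partial from the right).
  doubled (with −9 where >9): 4 7 5 2 9 8 0 → sum 35
  kept as-is: 5 6 8 4 1 0 8 → sum 32
Total = 35 + 32 = 67.
Check digit = (10 − (67 mod 10)) mod 10 = 3.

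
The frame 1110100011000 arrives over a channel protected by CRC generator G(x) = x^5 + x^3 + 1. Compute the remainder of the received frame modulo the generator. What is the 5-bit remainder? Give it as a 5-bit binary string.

00000

Modulo-2 division of 1110100011000 by 101001:
  pos 0: 111010 XOR 101001 = 010011
  pos 1: 100110 XOR 101001 = 001111
  pos 3: 111101 XOR 101001 = 010100
  pos 4: 101001 XOR 101001 = 000000
Remainder = 00000 (zero — the frame passes the CRC check).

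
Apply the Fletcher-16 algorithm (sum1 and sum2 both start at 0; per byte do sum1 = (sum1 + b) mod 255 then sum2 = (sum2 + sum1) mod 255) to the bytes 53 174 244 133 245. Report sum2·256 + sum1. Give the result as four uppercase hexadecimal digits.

A454

Running sums (mod 255):
  after byte 0 (53): sum1=53, sum2=53
  after byte 1 (174): sum1=227, sum2=25
  after byte 2 (244): sum1=216, sum2=241
  after byte 3 (133): sum1=94, sum2=80
  after byte 4 (245): sum1=84, sum2=164
Checksum = sum2·256 + sum1 = 164·256 + 84 = 42068 = 0xA454.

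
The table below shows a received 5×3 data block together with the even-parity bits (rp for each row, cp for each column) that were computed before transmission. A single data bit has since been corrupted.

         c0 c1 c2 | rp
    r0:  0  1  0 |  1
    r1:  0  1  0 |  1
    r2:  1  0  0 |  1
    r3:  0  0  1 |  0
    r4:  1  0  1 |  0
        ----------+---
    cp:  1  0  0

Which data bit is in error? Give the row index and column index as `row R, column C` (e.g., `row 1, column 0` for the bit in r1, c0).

row 3, column 0

Recompute each row's even parity and compare to rp:
  r0: data parity 1, sent rp 1 → ok
  r1: data parity 1, sent rp 1 → ok
  r2: data parity 1, sent rp 1 → ok
  r3: data parity 1, sent rp 0 → mismatch
  r4: data parity 0, sent rp 0 → ok
Recompute each column's even parity and compare to cp:
  c0: data parity 0, sent cp 1 → mismatch
  c1: data parity 0, sent cp 0 → ok
  c2: data parity 0, sent cp 0 → ok
Exactly one row (r3) and one column (c0) fail → the flipped bit is at their intersection.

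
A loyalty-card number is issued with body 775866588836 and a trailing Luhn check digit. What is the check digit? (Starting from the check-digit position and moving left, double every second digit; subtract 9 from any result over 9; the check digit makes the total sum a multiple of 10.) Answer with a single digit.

Partial digits right→left: 6 3 8 8 8 5 6 6 8 5 7 7
Double every second digit counting from the check-digit position (so the 1st, 3rd, 5th, ... of the partial from the right).
  doubled (with −9 where >9): 3 7 7 3 7 5 → sum 32
  kept as-is: 3 8 5 6 5 7 → sum 34
Total = 32 + 34 = 66.
Check digit = (10 − (66 mod 10)) mod 10 = 4.

4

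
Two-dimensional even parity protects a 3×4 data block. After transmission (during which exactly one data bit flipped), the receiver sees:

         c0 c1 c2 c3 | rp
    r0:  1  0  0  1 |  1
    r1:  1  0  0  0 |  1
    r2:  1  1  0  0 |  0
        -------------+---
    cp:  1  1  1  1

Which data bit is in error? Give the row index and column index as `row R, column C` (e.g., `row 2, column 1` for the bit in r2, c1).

Recompute each row's even parity and compare to rp:
  r0: data parity 0, sent rp 1 → mismatch
  r1: data parity 1, sent rp 1 → ok
  r2: data parity 0, sent rp 0 → ok
Recompute each column's even parity and compare to cp:
  c0: data parity 1, sent cp 1 → ok
  c1: data parity 1, sent cp 1 → ok
  c2: data parity 0, sent cp 1 → mismatch
  c3: data parity 1, sent cp 1 → ok
Exactly one row (r0) and one column (c2) fail → the flipped bit is at their intersection.

row 0, column 2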